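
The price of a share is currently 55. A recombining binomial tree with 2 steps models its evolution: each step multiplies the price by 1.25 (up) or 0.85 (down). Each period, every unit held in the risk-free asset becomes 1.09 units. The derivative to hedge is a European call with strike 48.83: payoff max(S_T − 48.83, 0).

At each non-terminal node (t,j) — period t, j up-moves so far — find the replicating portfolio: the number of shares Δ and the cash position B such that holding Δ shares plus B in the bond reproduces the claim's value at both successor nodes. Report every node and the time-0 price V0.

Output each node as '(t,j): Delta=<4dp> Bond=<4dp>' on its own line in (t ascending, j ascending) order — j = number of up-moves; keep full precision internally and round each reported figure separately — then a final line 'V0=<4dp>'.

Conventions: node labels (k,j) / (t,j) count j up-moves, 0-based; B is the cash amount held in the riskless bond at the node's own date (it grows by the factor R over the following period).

No-arbitrage ⇒ martingale measure with p* = (R−d)/(u−d) = 0.6000.
Expiry values: V(2,0)=0.0000, V(2,1)=9.6075, V(2,2)=37.1075
  t=1,j=0: stock 46.7500 → up 58.4375 (V=9.6075), down 39.7375 (V=0.0000). Price 5.2885; hedge Δ=0.5138, bond B=-18.7302.
  t=1,j=1: stock 68.7500 → up 85.9375 (V=37.1075), down 58.4375 (V=9.6075). Price 23.9518; hedge Δ=1.0000, bond B=-44.7982.
  t=0,j=0: stock 55.0000 → up 68.7500 (V=23.9518), down 46.7500 (V=5.2885). Price 15.1252; hedge Δ=0.8483, bond B=-31.5330.
Check: Δ(0,0)·S0 + B(0,0) = 15.1252 = V0.

(0,0): Delta=0.8483 Bond=-31.5330
(1,0): Delta=0.5138 Bond=-18.7302
(1,1): Delta=1.0000 Bond=-44.7982
V0=15.1252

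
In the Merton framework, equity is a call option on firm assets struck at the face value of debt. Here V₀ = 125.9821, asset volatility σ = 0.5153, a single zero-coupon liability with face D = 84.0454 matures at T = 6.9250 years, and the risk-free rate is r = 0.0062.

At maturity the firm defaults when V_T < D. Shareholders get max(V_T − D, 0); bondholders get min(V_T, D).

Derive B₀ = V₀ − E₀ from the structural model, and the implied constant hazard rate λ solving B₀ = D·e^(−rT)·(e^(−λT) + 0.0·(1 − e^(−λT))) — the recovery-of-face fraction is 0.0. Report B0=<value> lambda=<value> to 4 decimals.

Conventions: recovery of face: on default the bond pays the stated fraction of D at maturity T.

Work the structural quantities from V₀ = 125.9821 against face 84.0454:
d₁ = [ln(V₀/D) + (r + σ²/2)T] / (σ√T)
   = [ln(125.9821/84.0454) + (0.0062 + 0.5·0.5153²)·6.9250] / (0.5153·√6.9250)
   = [0.404783 + 0.962347] / 1.356032 = 1.008184
d₂ = d₁ − σ√T = 1.008184 − 1.356032 = -0.347849
N(d₁) = 0.843317,  N(d₂) = 0.363977,  e^(−rT) = 0.957974
E₀ = V₀·N(d₁) − D·e^(−rT)·N(d₂)
   = 125.9821·0.843317 − 84.0454·0.957974·0.363977 = 76.937851
B₀ = V₀ − E₀ = 125.9821 − 76.937851 = 49.044249
e^(−λT) = (B₀·e^(rT)/D − 0)/(1 − 0) = (49.0442·1.043870/84.0454 − 0)/1 = 0.60914424
λ = −ln(0.60914424)/6.9250 = 0.071581

B0=49.0442 lambda=0.0716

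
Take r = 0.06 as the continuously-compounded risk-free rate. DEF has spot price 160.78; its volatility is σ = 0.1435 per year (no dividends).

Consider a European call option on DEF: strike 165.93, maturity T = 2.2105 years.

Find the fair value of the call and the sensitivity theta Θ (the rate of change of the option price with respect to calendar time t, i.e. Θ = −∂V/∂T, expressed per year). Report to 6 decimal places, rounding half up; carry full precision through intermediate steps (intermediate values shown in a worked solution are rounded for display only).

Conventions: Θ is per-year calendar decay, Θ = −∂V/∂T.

price = 22.158539
Θ = -8.224090

σ√T = 0.1435·√2.2105 = 0.213352
d₁ = (ln(S/K) + (r+σ²/2)T) / (σ√T) = (ln(160.78/165.93) + (0.06+0.1435²/2)·2.2105) / 0.213352 = (-0.031529 + 0.155390) / 0.213352 = 0.580545
d₂ = d₁ − σ√T = 0.580545 − 0.213352 = 0.367193
e^{−rT} = 0.875789
N(d₁) = 0.719226,  N(d₂) = 0.643262
Call price V = S·N(d₁) − K·e^{−rT}·N(d₂) = 115.637219 − 93.478680 = 22.158539
φ(d₁) = (1/√(2π))·e^{−d₁²/2} = 0.337073
Θ = −S·φ(d₁)·σ/(2√T) − r·K·e^{−rT}·N(d₂) = −2.615370 − 5.608721 = -8.224090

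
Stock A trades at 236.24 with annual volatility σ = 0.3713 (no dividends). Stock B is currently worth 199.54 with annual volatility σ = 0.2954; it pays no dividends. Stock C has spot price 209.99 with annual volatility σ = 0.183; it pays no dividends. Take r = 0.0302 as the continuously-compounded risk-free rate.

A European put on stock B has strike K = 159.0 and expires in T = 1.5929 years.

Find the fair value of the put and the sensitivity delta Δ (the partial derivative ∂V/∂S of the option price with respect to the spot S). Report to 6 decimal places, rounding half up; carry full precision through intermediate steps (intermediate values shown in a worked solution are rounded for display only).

σ√T = 0.2954·√1.5929 = 0.372825
d₁ = (ln(S/K) + (r+σ²/2)T) / (σ√T) = (ln(199.54/159.0) + (0.0302+0.2954²/2)·1.5929) / 0.372825 = (0.227111 + 0.117605) / 0.372825 = 0.924604
d₂ = d₁ − σ√T = 0.924604 − 0.372825 = 0.551779
e^{−rT} = 0.953033
N(−d₁) = 0.177586,  N(−d₂) = 0.290550
Put price V = K·e^{−rT}·N(−d₂) − S·N(−d₁) = 44.027675 − 35.435506 = 8.592169
Δ = −N(−d₁) = -0.177586

price = 8.592169
Δ = -0.177586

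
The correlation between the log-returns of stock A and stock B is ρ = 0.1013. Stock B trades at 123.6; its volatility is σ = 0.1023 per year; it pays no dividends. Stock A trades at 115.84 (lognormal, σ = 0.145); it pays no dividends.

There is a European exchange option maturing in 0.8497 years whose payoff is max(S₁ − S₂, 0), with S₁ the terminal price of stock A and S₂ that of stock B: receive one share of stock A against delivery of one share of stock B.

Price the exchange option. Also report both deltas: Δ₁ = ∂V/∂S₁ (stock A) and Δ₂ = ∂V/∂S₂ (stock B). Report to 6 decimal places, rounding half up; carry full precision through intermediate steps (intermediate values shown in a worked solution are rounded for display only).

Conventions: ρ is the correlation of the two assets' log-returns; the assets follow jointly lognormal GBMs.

σ_eff = √(σ₁² + σ₂² − 2ρσ₁σ₂) = √(0.145² + 0.1023² − 2·0.1013·0.145·0.1023) = 0.168775
d₁ = (ln(S₁/S₂) + (q₂ − q₁ + σ_eff²/2)T) / (σ_eff√T) = (ln(115.84/123.6) + (0.0 − 0.0 + 0.014243)·0.8497) / 0.155575 = -0.338991
d₂ = d₁ − σ_eff√T = -0.338991 − 0.155575 = -0.494567
N(d₁) = 0.367308,  N(d₂) = 0.310453
V = S₁·e^{−q₁T}·N(d₁) − S₂·e^{−q₂T}·N(d₂) = 42.548968 − 38.371981 = 4.176986
Key observation: the rate r is irrelevant here: denominating values in stock B turns the exchange into a ratio option on S₁/S₂, and discounting at r drops out.
Δ₁ = e^{−q₁T}·N(d₁) = 0.367308;  Δ₂ = −e^{−q₂T}·N(d₂) = -0.310453

exchange price = 4.176986
Δ1 = 0.367308
Δ2 = -0.310453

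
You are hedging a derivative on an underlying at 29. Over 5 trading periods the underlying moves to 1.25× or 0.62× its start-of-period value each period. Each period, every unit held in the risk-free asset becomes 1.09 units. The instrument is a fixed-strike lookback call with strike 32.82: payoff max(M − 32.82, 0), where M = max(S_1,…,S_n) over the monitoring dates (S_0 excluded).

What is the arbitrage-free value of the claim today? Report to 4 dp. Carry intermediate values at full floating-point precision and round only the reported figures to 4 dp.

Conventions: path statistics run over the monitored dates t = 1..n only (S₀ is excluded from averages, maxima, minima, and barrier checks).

price = 14.5048

Risk-neutral up-probability p* = (R−d)/(u−d) = (1.09−0.62)/(1.25−0.62) = 0.7460; the claim prices as the p*-weighted sum of path payoffs discounted by R^5.
Enumerate all 2^5 = 32 price paths (U = up ×1.25, D = down ×0.62); each path with k up-moves has probability p*^k·(1−p*)^(5−k).
DDDDD: M=17.9800, payoff=0.0000, prob=0.001057
UDDDD: M=36.2500, payoff=3.4300, prob=0.003104
DUDDD: M=22.4750, payoff=0.0000, prob=0.003104
UUDDD: M=45.3125, payoff=12.4925, prob=0.009117
DDUDD: M=17.9800, payoff=0.0000, prob=0.003104
UDUDD: M=36.2500, payoff=3.4300, prob=0.009117
DUUDD: M=28.0938, payoff=0.0000, prob=0.009117
UUUDD: M=56.6406, payoff=23.8206, prob=0.026781
DDDUD: M=17.9800, payoff=0.0000, prob=0.003104
UDDUD: M=36.2500, payoff=3.4300, prob=0.009117
DUDUD: M=22.4750, payoff=0.0000, prob=0.009117
UUDUD: M=45.3125, payoff=12.4925, prob=0.026781
DDUUD: M=17.9800, payoff=0.0000, prob=0.009117
UDUUD: M=36.2500, payoff=3.4300, prob=0.026781
DUUUD: M=35.1172, payoff=2.2972, prob=0.026781
UUUUD: M=70.8008, payoff=37.9808, prob=0.078670
DDDDU: M=17.9800, payoff=0.0000, prob=0.003104
UDDDU: M=36.2500, payoff=3.4300, prob=0.009117
DUDDU: M=22.4750, payoff=0.0000, prob=0.009117
UUDDU: M=45.3125, payoff=12.4925, prob=0.026781
DDUDU: M=17.9800, payoff=0.0000, prob=0.009117
UDUDU: M=36.2500, payoff=3.4300, prob=0.026781
DUUDU: M=28.0938, payoff=0.0000, prob=0.026781
UUUDU: M=56.6406, payoff=23.8206, prob=0.078670
DDDUU: M=17.9800, payoff=0.0000, prob=0.009117
UDDUU: M=36.2500, payoff=3.4300, prob=0.026781
DUDUU: M=22.4750, payoff=0.0000, prob=0.026781
UUDUU: M=45.3125, payoff=12.4925, prob=0.078670
DDUUU: M=21.7727, payoff=0.0000, prob=0.026781
UDUUU: M=43.8965, payoff=11.0765, prob=0.078670
DUUUU: M=43.8965, payoff=11.0765, prob=0.078670
UUUUU: M=88.5010, payoff=55.6810, prob=0.231093
Price = Σ prob·payoff / R^5 = 22.317474 / 1.538624 = 14.5048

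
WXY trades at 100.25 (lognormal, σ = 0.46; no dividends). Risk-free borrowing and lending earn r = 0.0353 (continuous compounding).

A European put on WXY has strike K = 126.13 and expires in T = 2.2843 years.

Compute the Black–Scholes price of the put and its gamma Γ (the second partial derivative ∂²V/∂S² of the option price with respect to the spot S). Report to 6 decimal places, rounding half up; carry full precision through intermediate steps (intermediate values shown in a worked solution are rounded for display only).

price = 38.145024
Γ = 0.005673

σ√T = 0.46·√2.2843 = 0.695239
d₁ = (ln(S/K) + (r+σ²/2)T) / (σ√T) = (ln(100.25/126.13) + (0.0353+0.46²/2)·2.2843) / 0.695239 = (-0.229646 + 0.322315) / 0.695239 = 0.133290
d₂ = d₁ − σ√T = 0.133290 − 0.695239 = -0.561949
e^{−rT} = 0.922530
N(−d₁) = 0.446982,  N(−d₂) = 0.712925
Put price V = K·e^{−rT}·N(−d₂) − S·N(−d₁) = 82.954960 − 44.809935 = 38.145024
φ(d₁) = (1/√(2π))·e^{−d₁²/2} = 0.395414
Γ = φ(d₁) / (S·σ·√T) = 0.005673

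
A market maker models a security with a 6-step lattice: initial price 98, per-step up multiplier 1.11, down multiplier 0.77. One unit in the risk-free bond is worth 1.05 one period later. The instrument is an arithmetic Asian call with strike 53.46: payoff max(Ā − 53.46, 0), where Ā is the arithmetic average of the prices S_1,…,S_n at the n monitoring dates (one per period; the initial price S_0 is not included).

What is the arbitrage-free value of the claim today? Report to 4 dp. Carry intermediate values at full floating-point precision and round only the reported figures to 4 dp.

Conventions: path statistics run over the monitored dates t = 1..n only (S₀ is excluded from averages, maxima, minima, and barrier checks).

With p* = (R−d)/(u−d) = 0.8235, sum probability × payoff across the paths and divide by R^6.
Enumerate all 2^6 = 64 price paths (U = up ×1.11, D = down ×0.77); each path with k up-moves has probability p*^k·(1−p*)^(6−k).
DDDDDD: Ā=43.2844, payoff=0.0000, prob=0.000030
UDDDDD: Ā=62.3970, payoff=8.9370, prob=0.000141
DUDDDD: Ā=56.8436, payoff=3.3836, prob=0.000141
UUDDDD: Ā=81.9434, payoff=28.4834, prob=0.000658
DDUDDD: Ā=52.5676, payoff=0.0000, prob=0.000141
UDUDDD: Ā=75.7792, payoff=22.3192, prob=0.000658
DUUDDD: Ā=70.2259, payoff=16.7659, prob=0.000658
UUUDDD: Ā=101.2347, payoff=47.7747, prob=0.003069
DDDUDD: Ā=49.2750, payoff=0.0000, prob=0.000141
UDDUDD: Ā=71.0328, payoff=17.5728, prob=0.000658
DUDUDD: Ā=65.4795, payoff=12.0195, prob=0.000658
UUDUDD: Ā=94.3925, payoff=40.9325, prob=0.003069
DDUUDD: Ā=61.2034, payoff=7.7434, prob=0.000658
UDUUDD: Ā=88.2283, payoff=34.7683, prob=0.003069
DUUUDD: Ā=82.6749, payoff=29.2149, prob=0.003069
UUUUDD: Ā=119.1807, payoff=65.7207, prob=0.014324
DDDDUD: Ā=46.7397, payoff=0.0000, prob=0.000141
UDDDUD: Ā=67.3780, payoff=13.9180, prob=0.000658
DUDDUD: Ā=61.8247, payoff=8.3647, prob=0.000658
UUDDUD: Ā=89.1239, payoff=35.6639, prob=0.003069
DDUDUD: Ā=57.5486, payoff=4.0886, prob=0.000658
UDUDUD: Ā=82.9597, payoff=29.4997, prob=0.003069
DUUDUD: Ā=77.4064, payoff=23.9464, prob=0.003069
UUUDUD: Ā=111.5858, payoff=58.1258, prob=0.014324
DDDUUD: Ā=54.2561, payoff=0.7961, prob=0.000658
UDDUUD: Ā=78.2133, payoff=24.7533, prob=0.003069
DUDUUD: Ā=72.6599, payoff=19.1999, prob=0.003069
UUDUUD: Ā=104.7436, payoff=51.2836, prob=0.014324
DDUUUD: Ā=68.3839, payoff=14.9239, prob=0.003069
UDUUUD: Ā=98.5794, payoff=45.1194, prob=0.014324
DUUUUD: Ā=93.0260, payoff=39.5660, prob=0.014324
UUUUUD: Ā=134.1025, payoff=80.6425, prob=0.066845
DDDDDU: Ā=44.7875, payoff=0.0000, prob=0.000141
UDDDDU: Ā=64.5639, payoff=11.1039, prob=0.000658
DUDDDU: Ā=59.0105, payoff=5.5505, prob=0.000658
UUDDDU: Ā=85.0671, payoff=31.6071, prob=0.003069
DDUDDU: Ā=54.7345, payoff=1.2745, prob=0.000658
UDUDDU: Ā=78.9029, payoff=25.4429, prob=0.003069
DUUDDU: Ā=73.3496, payoff=19.8896, prob=0.003069
UUUDDU: Ā=105.7377, payoff=52.2777, prob=0.014324
DDDUDU: Ā=51.4419, payoff=0.0000, prob=0.000658
UDDUDU: Ā=74.1565, payoff=20.6965, prob=0.003069
DUDUDU: Ā=68.6032, payoff=15.1432, prob=0.003069
UUDUDU: Ā=98.8955, payoff=45.4355, prob=0.014324
DDUUDU: Ā=64.3271, payoff=10.8671, prob=0.003069
UDUUDU: Ā=92.7313, payoff=39.2713, prob=0.014324
DUUUDU: Ā=87.1779, payoff=33.7179, prob=0.014324
UUUUDU: Ā=125.6721, payoff=72.2121, prob=0.066845
DDDDUU: Ā=48.9066, payoff=0.0000, prob=0.000658
UDDDUU: Ā=70.5017, payoff=17.0417, prob=0.003069
DUDDUU: Ā=64.9484, payoff=11.4884, prob=0.003069
UUDDUU: Ā=93.6269, payoff=40.1669, prob=0.014324
DDUDUU: Ā=60.6723, payoff=7.2123, prob=0.003069
UDUDUU: Ā=87.4627, payoff=34.0027, prob=0.014324
DUUDUU: Ā=81.9094, payoff=28.4494, prob=0.014324
UUUDUU: Ā=118.0772, payoff=64.6172, prob=0.066845
DDDUUU: Ā=57.3798, payoff=3.9198, prob=0.003069
UDDUUU: Ā=82.7163, payoff=29.2563, prob=0.014324
DUDUUU: Ā=77.1630, payoff=23.7030, prob=0.014324
UUDUUU: Ā=111.2349, payoff=57.7749, prob=0.066845
DDUUUU: Ā=72.8869, payoff=19.4269, prob=0.014324
UDUUUU: Ā=105.0707, payoff=51.6107, prob=0.066845
DUUUUU: Ā=99.5174, payoff=46.0574, prob=0.066845
UUUUUU: Ā=143.4601, payoff=90.0001, prob=0.311943
Price = Σ prob·payoff / R^6 = 63.200319 / 1.340096 = 47.1611

price = 47.1611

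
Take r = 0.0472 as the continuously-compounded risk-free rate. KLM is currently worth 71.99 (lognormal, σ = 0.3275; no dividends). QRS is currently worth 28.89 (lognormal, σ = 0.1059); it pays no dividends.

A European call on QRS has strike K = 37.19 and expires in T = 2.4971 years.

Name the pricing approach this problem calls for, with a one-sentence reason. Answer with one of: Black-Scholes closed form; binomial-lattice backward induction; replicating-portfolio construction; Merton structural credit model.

framework: Black-Scholes closed form

Key observation: a European-exercise option on QRS struck at 37.19 — a GBM underlying with constant parameters — admits an analytic price: the data contain no early exercise, no discrete tree, no debt structure.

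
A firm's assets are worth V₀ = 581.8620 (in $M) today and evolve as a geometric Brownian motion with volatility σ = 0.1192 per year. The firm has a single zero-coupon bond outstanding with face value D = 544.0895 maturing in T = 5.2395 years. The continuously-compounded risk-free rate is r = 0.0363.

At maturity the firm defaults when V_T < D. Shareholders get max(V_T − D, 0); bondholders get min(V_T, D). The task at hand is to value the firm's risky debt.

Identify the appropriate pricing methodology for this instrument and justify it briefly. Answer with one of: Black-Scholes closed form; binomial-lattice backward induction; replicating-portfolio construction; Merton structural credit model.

framework: Merton structural credit model

Key observation: the question is about default risk generated by asset-value dynamics against a debt face of 544.0895 — the structural framework prices exactly that.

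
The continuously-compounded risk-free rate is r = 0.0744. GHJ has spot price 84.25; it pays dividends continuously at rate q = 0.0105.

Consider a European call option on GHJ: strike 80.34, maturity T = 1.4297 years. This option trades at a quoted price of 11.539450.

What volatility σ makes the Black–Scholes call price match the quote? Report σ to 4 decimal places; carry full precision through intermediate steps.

sigma = 0.1108

At σ = 0.1108 the Black–Scholes value reproduces the quote:
σ√T = 0.1108·√1.4297 = 0.132484
d₁ = (ln(S/K) + (r−q+σ²/2)T) / (σ√T) = (ln(84.25/80.34) + (0.0744−0.0105+0.1108²/2)·1.4297) / 0.132484 = (0.047521 + 0.100134) / 0.132484 = 1.114513
d₂ = d₁ − σ√T = 1.114513 − 0.132484 = 0.982029
e^{−rT} = 0.899092
e^{−qT} = 0.985100
N(d₁) = 0.867470,  N(d₂) = 0.836957
V = S·e^{−qT}·N(d₁) − K·e^{−rT}·N(d₂) = 71.995444 − 60.455994 = 11.539450 (the observed quote) — the price is monotone increasing in volatility, hence this σ is the only solution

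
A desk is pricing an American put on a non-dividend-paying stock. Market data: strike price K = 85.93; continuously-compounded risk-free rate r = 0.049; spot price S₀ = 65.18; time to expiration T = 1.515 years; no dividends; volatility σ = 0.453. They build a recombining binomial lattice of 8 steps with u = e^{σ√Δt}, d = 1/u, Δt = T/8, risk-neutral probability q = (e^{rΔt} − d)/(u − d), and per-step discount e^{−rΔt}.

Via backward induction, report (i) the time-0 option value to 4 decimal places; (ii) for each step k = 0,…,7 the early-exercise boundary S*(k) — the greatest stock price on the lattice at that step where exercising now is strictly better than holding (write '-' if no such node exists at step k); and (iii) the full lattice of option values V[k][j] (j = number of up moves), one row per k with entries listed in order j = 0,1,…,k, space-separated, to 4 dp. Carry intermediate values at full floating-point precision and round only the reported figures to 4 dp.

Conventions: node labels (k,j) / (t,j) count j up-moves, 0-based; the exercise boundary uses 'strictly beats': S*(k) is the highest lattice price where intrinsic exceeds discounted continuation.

params: Δt=0.18937 u=1.21791 d=0.82108 q=0.47437 e^(-rΔt)=0.99076
t_8 payoffs: 72.4651 65.9575 56.3049 41.9873 20.7500 0.0000 0.0000 0.0000 0.0000
t_7: node(7,0) S=16.3990 payoff=69.5310 vs cont=68.7373 → 69.5310 [stop]  node(7,1) S=24.3246 payoff=61.6054 vs cont=60.8117 → 61.6054 [stop]  node(7,2) S=36.0805 payoff=49.8495 vs cont=49.0558 → 49.8495 [stop]  node(7,3) S=53.5181 payoff=32.4119 vs cont=31.6182 → 32.4119 [stop]  node(7,4) S=79.3831 payoff=6.5469 vs cont=10.8061 → 10.8061 [wait]  node(7,5) S=117.7486 payoff=0.0000 vs cont=0.0000 → 0.0000 [wait]  node(7,6) S=174.6560 payoff=0.0000 vs cont=0.0000 → 0.0000 [wait]  node(7,7) S=259.0664 payoff=0.0000 vs cont=0.0000 → 0.0000 [wait]  ⇒ S*(7)=53.5181
t_6: node(6,0) S=19.9725 payoff=65.9575 vs cont=65.1639 → 65.9575 [stop]  node(6,1) S=29.6251 payoff=56.3049 vs cont=55.5113 → 56.3049 [stop]  node(6,2) S=43.9427 payoff=41.9873 vs cont=41.1936 → 41.9873 [stop]  node(6,3) S=65.1800 payoff=20.7500 vs cont=21.9581 → 21.9581 [wait]  node(6,4) S=96.6812 payoff=0.0000 vs cont=5.6276 → 5.6276 [wait]  node(6,5) S=143.4068 payoff=0.0000 vs cont=0.0000 → 0.0000 [wait]  node(6,6) S=212.7146 payoff=0.0000 vs cont=0.0000 → 0.0000 [wait]  ⇒ S*(6)=43.9427
t_5: node(5,0) S=24.3246 payoff=61.6054 vs cont=60.8117 → 61.6054 [stop]  node(5,1) S=36.0805 payoff=49.8495 vs cont=49.0558 → 49.8495 [stop]  node(5,2) S=53.5181 payoff=32.4119 vs cont=32.1860 → 32.4119 [stop]  node(5,3) S=79.3831 payoff=6.5469 vs cont=14.0801 → 14.0801 [wait]  node(5,4) S=117.7486 payoff=0.0000 vs cont=2.9307 → 2.9307 [wait]  node(5,5) S=174.6560 payoff=0.0000 vs cont=0.0000 → 0.0000 [wait]  ⇒ S*(5)=53.5181
t_4: node(4,0) S=29.6251 payoff=56.3049 vs cont=55.5113 → 56.3049 [stop]  node(4,1) S=43.9427 payoff=41.9873 vs cont=41.1936 → 41.9873 [stop]  node(4,2) S=65.1800 payoff=20.7500 vs cont=23.4968 → 23.4968 [wait]  node(4,3) S=96.6812 payoff=0.0000 vs cont=8.7100 → 8.7100 [wait]  node(4,4) S=143.4068 payoff=0.0000 vs cont=1.5262 → 1.5262 [wait]  ⇒ S*(4)=43.9427
t_3: node(3,0) S=36.0805 payoff=49.8495 vs cont=49.0558 → 49.8495 [stop]  node(3,1) S=53.5181 payoff=32.4119 vs cont=32.9092 → 32.9092 [wait]  node(3,2) S=79.3831 payoff=6.5469 vs cont=16.3302 → 16.3302 [wait]  node(3,3) S=117.7486 payoff=0.0000 vs cont=5.2533 → 5.2533 [wait]  ⇒ S*(3)=36.0805
t_2: node(2,0) S=43.9427 payoff=41.9873 vs cont=41.4273 → 41.9873 [stop]  node(2,1) S=65.1800 payoff=20.7500 vs cont=24.8133 → 24.8133 [wait]  node(2,2) S=96.6812 payoff=0.0000 vs cont=10.9734 → 10.9734 [wait]  ⇒ S*(2)=43.9427
t_1: node(1,0) S=53.5181 payoff=32.4119 vs cont=33.5279 → 33.5279 [wait]  node(1,1) S=79.3831 payoff=6.5469 vs cont=18.0795 → 18.0795 [wait]  ⇒ S*(1)=-
t_0: node(0,0) S=65.1800 payoff=20.7500 vs cont=25.9577 → 25.9577 [wait]  ⇒ S*(0)=-

price = 25.9577
boundary = - - 43.9427 36.0805 43.9427 53.5181 43.9427 53.5181
tree:
25.9577
33.5279 18.0795
41.9873 24.8133 10.9734
49.8495 32.9092 16.3302 5.2533
56.3049 41.9873 23.4968 8.7100 1.5262
61.6054 49.8495 32.4119 14.0801 2.9307 0.0000
65.9575 56.3049 41.9873 21.9581 5.6276 0.0000 0.0000
69.5310 61.6054 49.8495 32.4119 10.8061 0.0000 0.0000 0.0000
72.4651 65.9575 56.3049 41.9873 20.7500 0.0000 0.0000 0.0000 0.0000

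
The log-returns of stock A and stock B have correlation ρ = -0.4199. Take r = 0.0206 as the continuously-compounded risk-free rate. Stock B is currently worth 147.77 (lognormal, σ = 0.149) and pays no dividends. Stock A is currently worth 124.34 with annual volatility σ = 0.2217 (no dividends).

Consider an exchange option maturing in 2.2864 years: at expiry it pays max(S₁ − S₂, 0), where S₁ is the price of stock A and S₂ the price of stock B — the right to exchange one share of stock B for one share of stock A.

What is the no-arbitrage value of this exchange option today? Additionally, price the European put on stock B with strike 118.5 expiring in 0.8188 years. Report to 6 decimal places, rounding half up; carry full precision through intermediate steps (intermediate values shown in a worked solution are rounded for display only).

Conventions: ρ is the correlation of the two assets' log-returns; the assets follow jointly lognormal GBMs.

exchange price = 15.507918
price(stock B put K=118.5) = 0.277024

σ_eff = √(σ₁² + σ₂² − 2ρσ₁σ₂) = √(0.2217² + 0.149² − 2·-0.4199·0.2217·0.149) = 0.314791
d₁ = (ln(S₁/S₂) + (q₂ − q₁ + σ_eff²/2)T) / (σ_eff√T) = (ln(124.34/147.77) + (0.0 − 0.0 + 0.049547)·2.2864) / 0.475990 = -0.124695
d₂ = d₁ − σ_eff√T = -0.124695 − 0.475990 = -0.600686
N(d₁) = 0.450382,  N(d₂) = 0.274025
V = S₁·e^{−q₁T}·N(d₁) − S₂·e^{−q₂T}·N(d₂) = 56.000537 − 40.492618 = 15.507918
[vanilla: stock B put K=118.5]
σ√T = 0.149·√0.8188 = 0.134826
d₁ = (ln(S/K) + (r+σ²/2)T) / (σ√T) = (ln(147.77/118.5) + (0.0206+0.149²/2)·0.8188) / 0.134826 = (0.220744 + 0.025956) / 0.134826 = 1.829762
d₂ = d₁ − σ√T = 1.829762 − 0.134826 = 1.694936
e^{−rT} = 0.983274
N(−d₁) = 0.033643,  N(−d₂) = 0.045044
price = K·e^{−rT}·N(−d₂) − S·N(−d₁) = 5.248411 − 4.971387 = 0.277024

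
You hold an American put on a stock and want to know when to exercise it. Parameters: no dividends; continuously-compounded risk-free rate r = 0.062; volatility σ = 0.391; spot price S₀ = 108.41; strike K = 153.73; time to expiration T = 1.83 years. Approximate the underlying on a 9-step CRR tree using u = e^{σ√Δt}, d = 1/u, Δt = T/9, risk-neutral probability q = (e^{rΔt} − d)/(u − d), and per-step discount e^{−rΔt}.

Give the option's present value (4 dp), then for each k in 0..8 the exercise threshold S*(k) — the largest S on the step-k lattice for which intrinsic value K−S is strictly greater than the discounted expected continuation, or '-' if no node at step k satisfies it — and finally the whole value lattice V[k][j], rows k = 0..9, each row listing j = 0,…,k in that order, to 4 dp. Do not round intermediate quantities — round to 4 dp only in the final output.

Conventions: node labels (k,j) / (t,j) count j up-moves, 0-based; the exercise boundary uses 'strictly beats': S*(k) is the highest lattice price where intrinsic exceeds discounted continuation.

price = 48.6590
boundary = - 90.8862 76.1951 90.8862 76.1951 90.8862 76.1951 90.8862 108.4100
tree:
48.6590
62.8438 35.2580
77.5349 47.7919 23.2169
89.8513 62.8438 33.4727 13.2193
100.1769 77.5349 46.7175 20.6511 5.8814
108.8334 89.8513 62.8438 31.2603 10.2220 1.5483
116.0906 100.1769 77.5349 45.4704 17.3843 3.0854 0.0000
122.1748 108.8334 89.8513 62.8438 28.6927 6.1486 0.0000 0.0000
127.2755 116.0906 100.1769 77.5349 45.3200 12.2529 0.0000 0.0000 0.0000
131.5517 122.1748 108.8334 89.8513 62.8438 24.4175 0.0000 0.0000 0.0000 0.0000

Δt=0.20333, u=1.19281, d=0.83836, q=0.49183, disc=e^(-rΔt)=0.98747
k=9 terminal: V=max(K-S,0) → 131.5517 122.1748 108.8334 89.8513 62.8438 24.4175 0.0000 0.0000 0.0000 0.0000
k=8: j=0 S=26.4545 intr=127.2755 cont=125.3496 V=127.2755[EX]; j=1 S=37.6394 intr=116.0906 cont=114.1648 V=116.0906[EX]; j=2 S=53.5531 intr=100.1769 cont=98.2510 V=100.1769[EX]; j=3 S=76.1951 intr=77.5349 cont=75.6091 V=77.5349[EX]; j=4 S=108.4100 intr=45.3200 cont=43.3941 V=45.3200[EX]; j=5 S=154.2452 intr=0.0000 cont=12.2529 V=12.2529[hold]; j=6 S=219.4593 intr=0.0000 cont=0.0000 V=0.0000[hold]; j=7 S=312.2457 intr=0.0000 cont=0.0000 V=0.0000[hold]; j=8 S=444.2616 intr=0.0000 cont=0.0000 V=0.0000[hold]  S*(8)=108.4100
k=7: j=0 S=31.5552 intr=122.1748 cont=120.2489 V=122.1748[EX]; j=1 S=44.8966 intr=108.8334 cont=106.9075 V=108.8334[EX]; j=2 S=63.8787 intr=89.8513 cont=87.9255 V=89.8513[EX]; j=3 S=90.8862 intr=62.8438 cont=60.9179 V=62.8438[EX]; j=4 S=129.3125 intr=24.4175 cont=28.6927 V=28.6927[hold]; j=5 S=183.9852 intr=0.0000 cont=6.1486 V=6.1486[hold]; j=6 S=261.7732 intr=0.0000 cont=0.0000 V=0.0000[hold]; j=7 S=372.4497 intr=0.0000 cont=0.0000 V=0.0000[hold]  S*(7)=90.8862
k=6: j=0 S=37.6394 intr=116.0906 cont=114.1648 V=116.0906[EX]; j=1 S=53.5531 intr=100.1769 cont=98.2510 V=100.1769[EX]; j=2 S=76.1951 intr=77.5349 cont=75.6091 V=77.5349[EX]; j=3 S=108.4100 intr=45.3200 cont=45.4704 V=45.4704[hold]; j=4 S=154.2452 intr=0.0000 cont=17.3843 V=17.3843[hold]; j=5 S=219.4593 intr=0.0000 cont=3.0854 V=3.0854[hold]; j=6 S=312.2457 intr=0.0000 cont=0.0000 V=0.0000[hold]  S*(6)=76.1951
k=5: j=0 S=44.8966 intr=108.8334 cont=106.9075 V=108.8334[EX]; j=1 S=63.8787 intr=89.8513 cont=87.9255 V=89.8513[EX]; j=2 S=90.8862 intr=62.8438 cont=60.9910 V=62.8438[EX]; j=3 S=129.3125 intr=24.4175 cont=31.2603 V=31.2603[hold]; j=4 S=183.9852 intr=0.0000 cont=10.2220 V=10.2220[hold]; j=5 S=261.7732 intr=0.0000 cont=1.5483 V=1.5483[hold]  S*(5)=90.8862
k=4: j=0 S=53.5531 intr=100.1769 cont=98.2510 V=100.1769[EX]; j=1 S=76.1951 intr=77.5349 cont=75.6091 V=77.5349[EX]; j=2 S=108.4100 intr=45.3200 cont=46.7175 V=46.7175[hold]; j=3 S=154.2452 intr=0.0000 cont=20.6511 V=20.6511[hold]; j=4 S=219.4593 intr=0.0000 cont=5.8814 V=5.8814[hold]  S*(4)=76.1951
k=3: j=0 S=63.8787 intr=89.8513 cont=87.9255 V=89.8513[EX]; j=1 S=90.8862 intr=62.8438 cont=61.5966 V=62.8438[EX]; j=2 S=129.3125 intr=24.4175 cont=33.4727 V=33.4727[hold]; j=3 S=183.9852 intr=0.0000 cont=13.2193 V=13.2193[hold]  S*(3)=90.8862
k=2: j=0 S=76.1951 intr=77.5349 cont=75.6091 V=77.5349[EX]; j=1 S=108.4100 intr=45.3200 cont=47.7919 V=47.7919[hold]; j=2 S=154.2452 intr=0.0000 cont=23.2169 V=23.2169[hold]  S*(2)=76.1951
k=1: j=0 S=90.8862 intr=62.8438 cont=62.1184 V=62.8438[EX]; j=1 S=129.3125 intr=24.4175 cont=35.2580 V=35.2580[hold]  S*(1)=90.8862
k=0: j=0 S=108.4100 intr=45.3200 cont=48.6590 V=48.6590[hold]  S*(0)=-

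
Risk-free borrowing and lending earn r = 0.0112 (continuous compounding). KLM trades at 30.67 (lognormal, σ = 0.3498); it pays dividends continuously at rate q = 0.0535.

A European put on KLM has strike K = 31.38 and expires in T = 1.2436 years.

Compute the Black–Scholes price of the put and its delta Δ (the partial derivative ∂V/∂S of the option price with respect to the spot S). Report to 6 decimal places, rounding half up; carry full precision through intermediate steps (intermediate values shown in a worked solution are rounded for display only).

price = 5.821527
Δ = -0.467248

σ√T = 0.3498·√1.2436 = 0.390086
d₁ = (ln(S/K) + (r−q+σ²/2)T) / (σ√T) = (ln(30.67/31.38) + (0.0112−0.0535+0.3498²/2)·1.2436) / 0.390086 = (-0.022886 + 0.023479) / 0.390086 = 0.001521
d₂ = d₁ − σ√T = 0.001521 − 0.390086 = -0.388565
e^{−rT} = 0.986168
e^{−qT} = 0.935632
N(−d₁) = 0.499393,  N(−d₂) = 0.651201
Put price V = K·e^{−rT}·N(−d₂) − S·e^{−qT}·N(−d₁) = 20.152035 − 14.330508 = 5.821527
Δ = −e^{−qT}·N(−d₁) = -0.467248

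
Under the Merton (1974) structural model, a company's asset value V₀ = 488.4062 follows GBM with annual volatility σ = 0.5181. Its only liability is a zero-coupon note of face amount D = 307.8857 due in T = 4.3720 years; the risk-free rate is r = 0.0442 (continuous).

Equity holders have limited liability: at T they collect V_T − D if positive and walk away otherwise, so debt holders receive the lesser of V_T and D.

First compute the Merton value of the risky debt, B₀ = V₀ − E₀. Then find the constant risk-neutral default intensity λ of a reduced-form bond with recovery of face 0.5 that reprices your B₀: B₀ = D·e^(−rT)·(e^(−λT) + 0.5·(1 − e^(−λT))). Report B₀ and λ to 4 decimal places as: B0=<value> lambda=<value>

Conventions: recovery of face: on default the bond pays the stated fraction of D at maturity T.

Apply the equity-as-call identities (strike 307.8857, horizon 4.3720 years):
d₁ = [ln(V₀/D) + (r + σ²/2)T] / (σ√T)
   = [ln(488.4062/307.8857) + (0.0442 + 0.5·0.5181²)·4.3720] / (0.5181·√4.3720)
   = [0.461419 + 0.780025] / 1.083312 = 1.145971
d₂ = d₁ − σ√T = 1.145971 − 1.083312 = 0.062658
N(d₁) = 0.874096,  N(d₂) = 0.524981,  e^(−rT) = 0.824282
E₀ = V₀·N(d₁) − D·e^(−rT)·N(d₂)
   = 488.4062·0.874096 − 307.8857·0.824282·0.524981 = 293.682010
B₀ = V₀ − E₀ = 488.4062 − 293.682010 = 194.724190
e^(−λT) = (B₀·e^(rT)/D − 0.5)/(1 − 0.5) = (194.7242·1.213177/307.8857 − 0.5)/0.5 = 0.53456226
λ = −ln(0.53456226)/4.3720 = 0.143254

B0=194.7242 lambda=0.1433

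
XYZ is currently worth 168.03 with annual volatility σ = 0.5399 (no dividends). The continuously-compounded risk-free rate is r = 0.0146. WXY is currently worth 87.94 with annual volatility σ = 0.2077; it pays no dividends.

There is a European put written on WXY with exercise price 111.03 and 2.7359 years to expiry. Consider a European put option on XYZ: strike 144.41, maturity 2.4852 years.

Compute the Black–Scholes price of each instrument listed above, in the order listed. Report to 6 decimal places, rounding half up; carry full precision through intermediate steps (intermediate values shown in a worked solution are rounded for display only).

[WXY put K=111.03]
σ√T = 0.2077·√2.7359 = 0.343547
d₁ = (ln(S/K) + (r+σ²/2)T) / (σ√T) = (ln(87.94/111.03) + (0.0146+0.2077²/2)·2.7359) / 0.343547 = (-0.233146 + 0.098957) / 0.343547 = -0.390599
d₂ = d₁ − σ√T = -0.390599 − 0.343547 = -0.734146
e^{−rT} = 0.960843
N(−d₁) = 0.651953,  N(−d₂) = 0.768570
price = K·e^{−rT}·N(−d₂) − S·N(−d₁) = 81.992914 − 57.332751 = 24.660163
[XYZ put K=144.41]
σ√T = 0.5399·√2.4852 = 0.851126
d₁ = (ln(S/K) + (r+σ²/2)T) / (σ√T) = (ln(168.03/144.41) + (0.0146+0.5399²/2)·2.4852) / 0.851126 = (0.151486 + 0.398492) / 0.851126 = 0.646177
d₂ = d₁ − σ√T = 0.646177 − 0.851126 = -0.204950
e^{−rT} = 0.964366
N(−d₁) = 0.259082,  N(−d₂) = 0.581194
price = K·e^{−rT}·N(−d₂) − S·N(−d₁) = 80.939529 − 43.533628 = 37.405901

price(WXY put K=111.03) = 24.660163
price(XYZ put K=144.41) = 37.405901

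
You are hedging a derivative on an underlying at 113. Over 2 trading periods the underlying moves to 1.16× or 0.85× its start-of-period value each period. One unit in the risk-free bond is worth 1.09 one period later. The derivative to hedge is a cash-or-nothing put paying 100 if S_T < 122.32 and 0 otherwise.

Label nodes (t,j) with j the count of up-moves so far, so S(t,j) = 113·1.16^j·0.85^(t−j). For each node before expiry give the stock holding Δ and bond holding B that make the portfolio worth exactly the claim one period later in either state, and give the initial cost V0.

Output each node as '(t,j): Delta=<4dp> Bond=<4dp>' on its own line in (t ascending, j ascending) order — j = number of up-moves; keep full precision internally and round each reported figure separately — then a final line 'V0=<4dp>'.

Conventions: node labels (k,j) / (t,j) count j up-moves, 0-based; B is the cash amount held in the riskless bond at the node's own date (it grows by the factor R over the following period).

(0,0): Delta=-2.0276 Bond=262.8389
(1,0): Delta=0.0000 Bond=91.7431
(1,1): Delta=-2.4609 Bond=343.2968
V0=33.7197

Risk-neutral probability p* = (R−d)/(u−d) = (1.09−0.85)/(1.16−0.85) = 0.7742.
Terminal payoffs: V(2,0)=100.0000, V(2,1)=100.0000, V(2,2)=0.0000
(1,0): S=96.0500. Δ = (V_up−V_dn)/(S_up−S_dn) = (100.0000−100.0000)/(111.4180−81.6425) = 0.0000. V = [p*·100.0000 + (1−p*)·100.0000]/1.09 = 91.7431. B = V − Δ·S = 91.7431.
(1,1): S=131.0800. Δ = (V_up−V_dn)/(S_up−S_dn) = (0.0000−100.0000)/(152.0528−111.4180) = -2.4609. V = [p*·0.0000 + (1−p*)·100.0000]/1.09 = 20.7162. B = V − Δ·S = 343.2968.
(0,0): S=113.0000. Δ = (V_up−V_dn)/(S_up−S_dn) = (20.7162−91.7431)/(131.0800−96.0500) = -2.0276. V = [p*·20.7162 + (1−p*)·91.7431]/1.09 = 33.7197. B = V − Δ·S = 262.8389.
Check: Δ(0,0)·S0 + B(0,0) = 33.7197 = V0.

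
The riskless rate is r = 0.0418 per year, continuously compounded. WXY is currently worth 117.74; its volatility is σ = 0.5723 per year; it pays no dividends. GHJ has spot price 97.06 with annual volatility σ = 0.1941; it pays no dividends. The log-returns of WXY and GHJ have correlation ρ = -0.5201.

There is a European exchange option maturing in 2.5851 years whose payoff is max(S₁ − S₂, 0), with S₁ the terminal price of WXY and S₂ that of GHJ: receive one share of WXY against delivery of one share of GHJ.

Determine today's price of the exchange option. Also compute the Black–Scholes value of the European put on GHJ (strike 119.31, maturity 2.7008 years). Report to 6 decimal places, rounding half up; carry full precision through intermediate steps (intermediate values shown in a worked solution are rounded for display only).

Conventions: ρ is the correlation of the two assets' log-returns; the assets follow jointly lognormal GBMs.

σ_eff = √(σ₁² + σ₂² − 2ρσ₁σ₂) = √(0.5723² + 0.1941² − 2·-0.5201·0.5723·0.1941) = 0.693362
d₁ = (ln(S₁/S₂) + (q₂ − q₁ + σ_eff²/2)T) / (σ_eff√T) = (ln(117.74/97.06) + (0.0 − 0.0 + 0.240376)·2.5851) / 1.114805 = 0.730661
d₂ = d₁ − σ_eff√T = 0.730661 − 1.114805 = -0.384144
N(d₁) = 0.767507,  N(d₂) = 0.350436
V = S₁·e^{−q₁T}·N(d₁) − S₂·e^{−q₂T}·N(d₂) = 90.366257 − 34.013311 = 56.352946
[vanilla: GHJ put K=119.31]
σ√T = 0.1941·√2.7008 = 0.318986
d₁ = (ln(S/K) + (r+σ²/2)T) / (σ√T) = (ln(97.06/119.31) + (0.0418+0.1941²/2)·2.7008) / 0.318986 = (-0.206396 + 0.163770) / 0.318986 = -0.133631
d₂ = d₁ − σ√T = -0.133631 − 0.318986 = -0.452617
e^{−rT} = 0.893246
N(−d₁) = 0.553153,  N(−d₂) = 0.674588
price = K·e^{−rT}·N(−d₂) − S·N(−d₁) = 71.892934 − 53.688997 = 18.203937

exchange price = 56.352946
price(GHJ put K=119.31) = 18.203937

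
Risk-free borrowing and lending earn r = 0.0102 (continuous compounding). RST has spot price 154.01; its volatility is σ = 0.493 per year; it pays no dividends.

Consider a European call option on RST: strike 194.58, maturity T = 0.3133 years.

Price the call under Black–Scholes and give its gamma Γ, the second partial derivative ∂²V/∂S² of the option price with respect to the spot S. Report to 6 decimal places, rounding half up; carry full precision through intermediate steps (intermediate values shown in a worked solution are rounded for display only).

σ√T = 0.493·√0.3133 = 0.275948
d₁ = (ln(S/K) + (r+σ²/2)T) / (σ√T) = (ln(154.01/194.58) + (0.0102+0.493²/2)·0.3133) / 0.275948 = (-0.233826 + 0.041269) / 0.275948 = -0.697800
d₂ = d₁ − σ√T = -0.697800 − 0.275948 = -0.973748
e^{−rT} = 0.996809
N(d₁) = 0.242651,  N(d₂) = 0.165091
Call price V = S·N(d₁) − K·e^{−rT}·N(d₂) = 37.370682 − 32.020868 = 5.349814
φ(d₁) = (1/√(2π))·e^{−d₁²/2} = 0.312734
Γ = φ(d₁) / (S·σ·√T) = 0.007359

price = 5.349814
Γ = 0.007359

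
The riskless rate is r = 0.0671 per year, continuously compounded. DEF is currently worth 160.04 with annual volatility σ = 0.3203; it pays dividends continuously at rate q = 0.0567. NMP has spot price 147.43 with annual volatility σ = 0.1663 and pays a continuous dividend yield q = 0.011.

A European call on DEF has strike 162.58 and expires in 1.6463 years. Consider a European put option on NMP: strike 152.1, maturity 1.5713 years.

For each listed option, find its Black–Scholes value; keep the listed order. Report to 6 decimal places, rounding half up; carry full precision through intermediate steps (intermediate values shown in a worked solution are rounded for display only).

[DEF call K=162.58]
σ√T = 0.3203·√1.6463 = 0.410971
d₁ = (ln(S/K) + (r−q+σ²/2)T) / (σ√T) = (ln(160.04/162.58) + (0.0671−0.0567+0.3203²/2)·1.6463) / 0.410971 = (-0.015746 + 0.101570) / 0.410971 = 0.208832
d₂ = d₁ − σ√T = 0.208832 − 0.410971 = -0.202140
e^{−rT} = 0.895416
e^{−qT} = 0.910879
N(d₁) = 0.582710,  N(d₂) = 0.419904
price = S·e^{−qT}·N(d₁) − K·e^{−rT}·N(d₂) = 84.945783 − 61.128231 = 23.817552
[NMP put K=152.1]
σ√T = 0.1663·√1.5713 = 0.208460
d₁ = (ln(S/K) + (r−q+σ²/2)T) / (σ√T) = (ln(147.43/152.1) + (0.0671−0.011+0.1663²/2)·1.5713) / 0.208460 = (-0.031185 + 0.109878) / 0.208460 = 0.377497
d₂ = d₁ − σ√T = 0.377497 − 0.208460 = 0.169038
e^{−rT} = 0.899934
e^{−qT} = 0.982864
N(−d₁) = 0.352902,  N(−d₂) = 0.432883
price = K·e^{−rT}·N(−d₂) − S·e^{−qT}·N(−d₁) = 59.253053 − 51.136803 = 8.116250

price(DEF call K=162.58) = 23.817552
price(NMP put K=152.1) = 8.116250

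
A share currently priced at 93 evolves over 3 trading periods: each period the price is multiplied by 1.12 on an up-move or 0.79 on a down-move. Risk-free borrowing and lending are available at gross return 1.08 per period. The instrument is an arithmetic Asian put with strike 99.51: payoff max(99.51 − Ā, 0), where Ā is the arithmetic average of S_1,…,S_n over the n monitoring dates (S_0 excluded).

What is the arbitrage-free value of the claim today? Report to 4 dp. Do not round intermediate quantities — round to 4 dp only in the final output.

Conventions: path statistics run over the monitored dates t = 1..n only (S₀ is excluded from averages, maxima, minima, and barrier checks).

price = 2.5793

With p* = (R−d)/(u−d) = 0.8788, sum probability × payoff across the paths and divide by R^3.
Enumerate all 2^3 = 8 price paths (U = up ×1.12, D = down ×0.79); each path with k up-moves has probability p*^k·(1−p*)^(3−k).
DDD: Ā=59.1213, payoff=40.3887, prob=0.001781
UDD: Ā=83.8176, payoff=15.6924, prob=0.012911
DUD: Ā=73.5876, payoff=25.9224, prob=0.012911
UUD: Ā=104.3267, payoff=0.0000, prob=0.093608
DDU: Ā=65.5059, payoff=34.0041, prob=0.012911
UDU: Ā=92.8691, payoff=6.6409, prob=0.093608
DUU: Ā=82.6391, payoff=16.8709, prob=0.093608
UUU: Ā=117.1592, payoff=0.0000, prob=0.678660
Price = Σ prob·payoff / R^3 = 3.249189 / 1.259712 = 2.5793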